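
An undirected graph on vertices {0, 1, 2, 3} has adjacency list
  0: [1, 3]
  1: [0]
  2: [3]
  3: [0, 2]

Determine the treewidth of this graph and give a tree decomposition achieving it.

Treewidth 1.
Bags: B1 = {0, 3}  B2 = {0, 1}  B3 = {2, 3}
Tree: B1–B2, B1–B3

Every bag has size at most 2, so the width is 2 − 1 = 1 and tw(G) ≤ 1. Since G has at least one edge (e.g. 0–3), it is not an edgeless graph, so tw(G) ≥ 1. Combining the bounds, tw(G) = 1.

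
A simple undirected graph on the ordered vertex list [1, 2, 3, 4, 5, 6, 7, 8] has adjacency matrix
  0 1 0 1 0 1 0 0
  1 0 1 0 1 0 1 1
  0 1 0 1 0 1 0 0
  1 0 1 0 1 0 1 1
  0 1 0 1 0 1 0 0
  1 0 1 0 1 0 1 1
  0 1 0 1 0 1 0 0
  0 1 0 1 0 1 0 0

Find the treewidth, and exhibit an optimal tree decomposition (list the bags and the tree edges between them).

Every bag has size at most 4, so the width is 4 − 1 = 3 and tw(G) ≤ 3. For the lower bound: the 4 vertex sets {3,4}, {5,6}, {2}, {7} are disjoint, each induces a connected subgraph, and every pair is joined by at least one edge of G. Contracting each set to a single vertex therefore yields K_{4} as a minor, and since treewidth is minor-monotone, tw(G) ≥ tw(K_{4}) = 3. The upper and lower bounds meet at 3, so that is the treewidth.

Treewidth 3.
One optimal decomposition is:
Bags: B1 = {2, 3, 4, 6}  B2 = {2, 4, 5, 6}  B3 = {2, 4, 6, 7}  B4 = {1, 2, 4, 6}  B5 = {2, 4, 6, 8}
Tree: B1–B2, B2–B3, B3–B4, B4–B5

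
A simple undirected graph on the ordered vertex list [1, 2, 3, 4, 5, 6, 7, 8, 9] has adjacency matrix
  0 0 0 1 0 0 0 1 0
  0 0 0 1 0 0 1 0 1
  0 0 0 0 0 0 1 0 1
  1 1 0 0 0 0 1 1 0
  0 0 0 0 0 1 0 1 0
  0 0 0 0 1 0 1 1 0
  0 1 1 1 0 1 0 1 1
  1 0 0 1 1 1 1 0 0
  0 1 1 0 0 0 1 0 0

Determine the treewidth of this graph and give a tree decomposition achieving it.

The largest bag has 3 vertices, giving width 2; this decomposition certifies tw(G) ≤ 2. For the lower bound, the 3 vertices {1, 4, 8} are pairwise adjacent, and any tree decomposition puts a clique entirely inside one bag — forcing width ≥ 2. Hence tw(G) = 2 exactly.

Treewidth 2.
One such decomposition:
Bags: B1 = {2, 4, 7}  B2 = {4, 7, 8}  B3 = {1, 4, 8}  B4 = {6, 7, 8}  B5 = {2, 7, 9}  B6 = {5, 6, 8}  B7 = {3, 7, 9}
Tree: B1–B2, B2–B3, B2–B4, B1–B5, B4–B6, B5–B7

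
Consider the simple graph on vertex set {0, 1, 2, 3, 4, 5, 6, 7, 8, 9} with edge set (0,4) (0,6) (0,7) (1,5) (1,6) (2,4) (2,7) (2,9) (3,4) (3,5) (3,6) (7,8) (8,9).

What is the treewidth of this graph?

A width-2 tree decomposition is:
Bags: B1 = {7, 8, 9}  B2 = {2, 7, 9}  B3 = {0, 2, 7}  B4 = {0, 2, 4}  B5 = {0, 4, 6}  B6 = {3, 4, 6}  B7 = {1, 3, 6}  B8 = {1, 3, 5}
Tree: B1–B2, B2–B3, B3–B4, B4–B5, B5–B6, B6–B7, B7–B8
Each bag holds 3 vertices, so the decomposition has width 2, which upper-bounds the treewidth. For the lower bound, G contains the cycle 8–9–2–7–8, so G is not a forest; only forests have treewidth ≤ 1, hence tw(G) ≥ 2. Therefore the treewidth is 2.

2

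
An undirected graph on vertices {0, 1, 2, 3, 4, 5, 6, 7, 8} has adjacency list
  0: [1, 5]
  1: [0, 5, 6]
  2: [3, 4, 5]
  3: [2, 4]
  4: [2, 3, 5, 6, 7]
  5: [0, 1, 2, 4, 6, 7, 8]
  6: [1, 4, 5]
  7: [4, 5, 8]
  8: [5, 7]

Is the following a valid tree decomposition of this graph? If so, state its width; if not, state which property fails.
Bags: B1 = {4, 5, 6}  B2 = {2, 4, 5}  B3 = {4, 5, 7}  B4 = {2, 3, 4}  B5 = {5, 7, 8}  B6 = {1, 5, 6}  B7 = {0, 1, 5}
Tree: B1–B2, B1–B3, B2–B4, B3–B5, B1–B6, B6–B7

Yes; width 2.

Checking the three conditions: (i) the bags cover all of {0, 1, 2, 3, 4, 5, 6, 7, 8}; (ii) for each edge, some bag contains both endpoints; (iii) the bags containing any fixed vertex form a subtree. All hold, so the decomposition is valid with width 3 − 1 = 2.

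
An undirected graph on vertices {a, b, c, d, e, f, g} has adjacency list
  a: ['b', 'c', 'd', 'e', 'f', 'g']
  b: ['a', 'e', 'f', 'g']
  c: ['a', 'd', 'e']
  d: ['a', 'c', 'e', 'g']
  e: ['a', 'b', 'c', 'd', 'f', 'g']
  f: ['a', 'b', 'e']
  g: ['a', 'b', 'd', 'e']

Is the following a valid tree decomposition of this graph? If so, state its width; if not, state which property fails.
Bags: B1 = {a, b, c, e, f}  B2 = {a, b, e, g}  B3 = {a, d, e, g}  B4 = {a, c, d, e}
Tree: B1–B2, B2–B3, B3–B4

A tree decomposition must satisfy three properties: every vertex lies in some bag; for every edge, both endpoints lie together in some bag; and for every vertex, the bags containing it form a connected subtree. Here bags containing vertex c are not connected in the tree, so the decomposition is invalid.

No — bags containing vertex c are not connected in the tree.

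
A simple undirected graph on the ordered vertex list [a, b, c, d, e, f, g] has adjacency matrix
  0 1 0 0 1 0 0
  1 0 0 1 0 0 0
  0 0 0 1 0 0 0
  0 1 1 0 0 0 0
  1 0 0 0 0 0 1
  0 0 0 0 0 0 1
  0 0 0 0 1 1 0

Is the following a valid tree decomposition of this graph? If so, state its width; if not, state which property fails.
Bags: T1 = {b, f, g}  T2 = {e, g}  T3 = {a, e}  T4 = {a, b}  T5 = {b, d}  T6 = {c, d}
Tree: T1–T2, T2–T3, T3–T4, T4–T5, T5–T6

No — bags containing vertex b are not connected in the tree.

A tree decomposition must satisfy three properties: every vertex lies in some bag; for every edge, both endpoints lie together in some bag; and for every vertex, the bags containing it form a connected subtree. Here bags containing vertex b are not connected in the tree, so the decomposition is invalid.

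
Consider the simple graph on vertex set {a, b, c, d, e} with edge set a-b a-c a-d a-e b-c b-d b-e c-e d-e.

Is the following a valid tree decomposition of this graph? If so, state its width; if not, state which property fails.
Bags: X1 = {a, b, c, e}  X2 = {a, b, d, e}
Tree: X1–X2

Yes; width 3.

Every vertex of G appears in some bag (union = {a, b, c, d, e}); every edge is covered by a bag; and for each vertex v the set of bags containing v is connected in the bag tree. The decomposition is therefore valid. The largest bag has 4 vertices, so the width is 3.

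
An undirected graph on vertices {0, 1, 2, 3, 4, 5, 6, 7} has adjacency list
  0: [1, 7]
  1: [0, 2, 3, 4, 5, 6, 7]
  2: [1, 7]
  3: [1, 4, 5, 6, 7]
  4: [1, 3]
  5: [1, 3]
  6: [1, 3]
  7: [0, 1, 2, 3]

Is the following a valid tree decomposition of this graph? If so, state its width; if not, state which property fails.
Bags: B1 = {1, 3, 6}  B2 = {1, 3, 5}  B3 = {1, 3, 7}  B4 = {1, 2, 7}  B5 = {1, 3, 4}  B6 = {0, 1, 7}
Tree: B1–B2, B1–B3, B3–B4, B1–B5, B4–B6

Every vertex of G appears in some bag (union = {0, 1, 2, 3, 4, 5, 6, 7}); every edge is covered by a bag; and for each vertex v the set of bags containing v is connected in the bag tree. The decomposition is therefore valid. The largest bag has 3 vertices, so the width is 2.

Yes; width 2.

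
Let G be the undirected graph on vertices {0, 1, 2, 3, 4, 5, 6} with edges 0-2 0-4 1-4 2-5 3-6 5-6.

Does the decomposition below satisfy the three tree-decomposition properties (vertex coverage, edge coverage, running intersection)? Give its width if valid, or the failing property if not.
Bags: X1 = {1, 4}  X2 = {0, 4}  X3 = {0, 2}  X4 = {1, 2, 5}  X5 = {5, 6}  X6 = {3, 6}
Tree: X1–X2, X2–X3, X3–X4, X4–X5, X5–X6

A tree decomposition must satisfy three properties: every vertex lies in some bag; for every edge, both endpoints lie together in some bag; and for every vertex, the bags containing it form a connected subtree. Here bags containing vertex 1 are not connected in the tree, so the decomposition is invalid.

No — bags containing vertex 1 are not connected in the tree.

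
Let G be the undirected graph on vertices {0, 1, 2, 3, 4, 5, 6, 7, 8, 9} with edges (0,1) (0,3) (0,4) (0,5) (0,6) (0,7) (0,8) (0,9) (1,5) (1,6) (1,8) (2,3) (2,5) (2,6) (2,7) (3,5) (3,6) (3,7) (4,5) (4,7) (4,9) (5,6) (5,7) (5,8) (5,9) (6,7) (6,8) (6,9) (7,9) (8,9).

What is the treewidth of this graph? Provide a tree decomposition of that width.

Treewidth 4.
One optimal decomposition is:
Bags: B1 = {0, 5, 6, 7, 9}  B2 = {0, 5, 6, 8, 9}  B3 = {0, 4, 5, 7, 9}  B4 = {0, 3, 5, 6, 7}  B5 = {2, 3, 5, 6, 7}  B6 = {0, 1, 5, 6, 8}
Tree: B1–B2, B1–B3, B1–B4, B4–B5, B2–B6

Each bag holds 5 vertices, so the decomposition has width 4, which upper-bounds the treewidth. On the other hand G contains the 5-clique {0, 4, 5, 7, 9}. A clique must lie in a single bag of any decomposition, so no decomposition can have width below 4. The upper and lower bounds meet at 4, so that is the treewidth.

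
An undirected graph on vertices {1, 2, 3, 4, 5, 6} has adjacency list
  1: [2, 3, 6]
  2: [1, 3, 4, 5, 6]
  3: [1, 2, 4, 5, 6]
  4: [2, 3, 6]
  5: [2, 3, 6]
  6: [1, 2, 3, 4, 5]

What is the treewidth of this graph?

A width-3 tree decomposition is:
Bags: B1 = {2, 3, 5, 6}  B2 = {2, 3, 4, 6}  B3 = {1, 2, 3, 6}
Tree: B1–B2, B2–B3
Each bag holds 4 vertices, so the decomposition has width 3, which upper-bounds the treewidth. For the lower bound, the 4 vertices {1, 2, 3, 6} are pairwise adjacent, and any tree decomposition puts a clique entirely inside one bag — forcing width ≥ 3. Combining the bounds, tw(G) = 3.

3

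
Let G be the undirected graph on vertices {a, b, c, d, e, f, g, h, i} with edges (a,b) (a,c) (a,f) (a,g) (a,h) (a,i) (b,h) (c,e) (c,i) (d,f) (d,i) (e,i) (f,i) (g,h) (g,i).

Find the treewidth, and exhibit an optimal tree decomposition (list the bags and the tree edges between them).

Treewidth 2.
Bags: B1 = {a, g, i}  B2 = {a, g, h}  B3 = {a, c, i}  B4 = {a, f, i}  B5 = {a, b, h}  B6 = {d, f, i}  B7 = {c, e, i}
Tree: B1–B2, B1–B3, B3–B4, B2–B5, B4–B6, B3–B7

The largest bag has 3 vertices, giving width 2; this decomposition certifies tw(G) ≤ 2. On the other hand G contains the 3-clique {a, g, h}. A clique must lie in a single bag of any decomposition, so no decomposition can have width below 2. Hence tw(G) = 2 exactly.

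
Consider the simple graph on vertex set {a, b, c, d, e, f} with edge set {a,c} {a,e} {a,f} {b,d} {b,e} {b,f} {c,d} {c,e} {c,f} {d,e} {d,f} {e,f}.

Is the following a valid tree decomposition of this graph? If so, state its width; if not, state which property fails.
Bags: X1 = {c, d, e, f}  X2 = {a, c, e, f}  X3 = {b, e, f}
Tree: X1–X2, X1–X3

A tree decomposition must satisfy three properties: every vertex lies in some bag; for every edge, both endpoints lie together in some bag; and for every vertex, the bags containing it form a connected subtree. Here edge (d,b) lies in no bag, so the decomposition is invalid.

No — edge (d,b) lies in no bag.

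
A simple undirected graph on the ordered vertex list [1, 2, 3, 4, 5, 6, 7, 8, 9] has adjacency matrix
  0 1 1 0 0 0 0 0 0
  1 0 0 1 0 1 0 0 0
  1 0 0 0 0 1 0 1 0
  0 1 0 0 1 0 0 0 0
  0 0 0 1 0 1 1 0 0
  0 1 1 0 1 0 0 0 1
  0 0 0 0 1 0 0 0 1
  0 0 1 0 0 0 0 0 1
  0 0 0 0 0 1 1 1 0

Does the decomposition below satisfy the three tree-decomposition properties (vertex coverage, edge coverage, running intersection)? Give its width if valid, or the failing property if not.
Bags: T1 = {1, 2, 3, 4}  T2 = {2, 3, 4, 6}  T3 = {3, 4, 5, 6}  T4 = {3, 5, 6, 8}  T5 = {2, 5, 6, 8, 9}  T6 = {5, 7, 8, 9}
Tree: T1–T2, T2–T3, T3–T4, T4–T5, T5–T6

No — bags containing vertex 2 are not connected in the tree.

A tree decomposition must satisfy three properties: every vertex lies in some bag; for every edge, both endpoints lie together in some bag; and for every vertex, the bags containing it form a connected subtree. Here bags containing vertex 2 are not connected in the tree, so the decomposition is invalid.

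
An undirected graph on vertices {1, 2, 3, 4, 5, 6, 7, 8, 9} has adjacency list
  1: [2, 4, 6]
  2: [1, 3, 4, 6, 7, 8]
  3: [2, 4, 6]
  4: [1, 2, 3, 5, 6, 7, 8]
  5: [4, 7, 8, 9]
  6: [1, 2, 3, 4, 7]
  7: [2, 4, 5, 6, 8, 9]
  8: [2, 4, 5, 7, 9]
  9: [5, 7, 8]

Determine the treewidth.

A width-3 tree decomposition is:
Bags: B1 = {4, 5, 7, 8}  B2 = {5, 7, 8, 9}  B3 = {2, 4, 7, 8}  B4 = {2, 4, 6, 7}  B5 = {1, 2, 4, 6}  B6 = {2, 3, 4, 6}
Tree: B1–B2, B1–B3, B3–B4, B4–B5, B5–B6
Every bag has size at most 4, so the width is 4 − 1 = 3 and tw(G) ≤ 3. On the other hand G contains the 4-clique {5, 7, 8, 9}. A clique must lie in a single bag of any decomposition, so no decomposition can have width below 3. The upper and lower bounds meet at 3, so that is the treewidth.

3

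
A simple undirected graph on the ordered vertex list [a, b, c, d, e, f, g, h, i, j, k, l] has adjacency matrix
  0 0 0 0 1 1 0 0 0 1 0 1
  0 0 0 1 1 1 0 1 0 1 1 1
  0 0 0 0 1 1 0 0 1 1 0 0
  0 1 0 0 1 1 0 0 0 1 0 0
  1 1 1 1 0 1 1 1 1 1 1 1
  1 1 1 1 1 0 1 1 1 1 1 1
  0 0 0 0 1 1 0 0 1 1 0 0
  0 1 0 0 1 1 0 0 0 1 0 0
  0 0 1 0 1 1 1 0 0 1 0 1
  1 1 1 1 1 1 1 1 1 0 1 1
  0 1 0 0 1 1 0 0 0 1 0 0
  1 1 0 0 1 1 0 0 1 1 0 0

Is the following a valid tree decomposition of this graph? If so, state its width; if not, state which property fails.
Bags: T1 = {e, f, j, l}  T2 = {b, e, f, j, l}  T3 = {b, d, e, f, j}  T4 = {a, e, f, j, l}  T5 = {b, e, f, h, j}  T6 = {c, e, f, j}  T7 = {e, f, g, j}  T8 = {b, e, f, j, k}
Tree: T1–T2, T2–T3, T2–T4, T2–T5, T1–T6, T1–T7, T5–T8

A tree decomposition must satisfy three properties: every vertex lies in some bag; for every edge, both endpoints lie together in some bag; and for every vertex, the bags containing it form a connected subtree. Here vertex i appears in no bag, so the decomposition is invalid.

No — vertex i appears in no bag.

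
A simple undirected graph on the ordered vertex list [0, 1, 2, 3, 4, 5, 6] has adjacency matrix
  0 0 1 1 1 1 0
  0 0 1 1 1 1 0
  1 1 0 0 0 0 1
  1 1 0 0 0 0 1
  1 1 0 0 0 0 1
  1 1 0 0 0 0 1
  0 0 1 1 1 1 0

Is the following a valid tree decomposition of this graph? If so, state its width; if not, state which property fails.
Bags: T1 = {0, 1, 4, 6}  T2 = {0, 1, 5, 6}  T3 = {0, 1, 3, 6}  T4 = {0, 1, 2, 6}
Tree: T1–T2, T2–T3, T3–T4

Yes; width 3.

Vertex coverage: the bags together contain {0, 1, 2, 3, 4, 5, 6}, the full vertex set. Edge coverage: each edge of G has both endpoints in at least one bag. Running intersection: for every vertex, the bags containing it form a connected subtree. All three properties hold, so this is a valid tree decomposition of width max|bag| − 1 = 3, and hence tw(G) ≤ 3.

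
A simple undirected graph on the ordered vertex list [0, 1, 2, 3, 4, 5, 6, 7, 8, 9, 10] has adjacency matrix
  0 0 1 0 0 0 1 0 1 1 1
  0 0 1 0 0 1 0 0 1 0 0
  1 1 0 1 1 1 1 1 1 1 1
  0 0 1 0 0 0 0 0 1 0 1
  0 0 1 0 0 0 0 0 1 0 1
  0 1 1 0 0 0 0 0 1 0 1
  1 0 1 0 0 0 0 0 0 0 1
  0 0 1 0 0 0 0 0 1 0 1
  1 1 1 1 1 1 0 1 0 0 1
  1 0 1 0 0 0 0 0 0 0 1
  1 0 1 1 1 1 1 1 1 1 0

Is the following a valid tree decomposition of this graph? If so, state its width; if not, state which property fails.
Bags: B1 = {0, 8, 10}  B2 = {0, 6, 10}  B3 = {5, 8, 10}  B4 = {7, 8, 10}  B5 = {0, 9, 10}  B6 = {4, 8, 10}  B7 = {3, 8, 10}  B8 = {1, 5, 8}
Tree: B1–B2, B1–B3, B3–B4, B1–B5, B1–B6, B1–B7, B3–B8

A tree decomposition must satisfy three properties: every vertex lies in some bag; for every edge, both endpoints lie together in some bag; and for every vertex, the bags containing it form a connected subtree. Here vertex 2 appears in no bag, so the decomposition is invalid.

No — vertex 2 appears in no bag.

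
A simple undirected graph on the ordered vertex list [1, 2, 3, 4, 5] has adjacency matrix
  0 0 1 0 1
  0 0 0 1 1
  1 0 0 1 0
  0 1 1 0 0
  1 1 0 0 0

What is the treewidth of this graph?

2

A width-2 tree decomposition is:
Bags: B1 = {1, 3, 4}  B2 = {1, 4, 5}  B3 = {2, 4, 5}
Tree: B1–B2, B2–B3
Each bag holds 3 vertices, so the decomposition has width 2, which upper-bounds the treewidth. For the lower bound, G contains the cycle 4–3–1–5–2–4, so G is not a forest; only forests have treewidth ≤ 1, hence tw(G) ≥ 2. Therefore the treewidth is 2.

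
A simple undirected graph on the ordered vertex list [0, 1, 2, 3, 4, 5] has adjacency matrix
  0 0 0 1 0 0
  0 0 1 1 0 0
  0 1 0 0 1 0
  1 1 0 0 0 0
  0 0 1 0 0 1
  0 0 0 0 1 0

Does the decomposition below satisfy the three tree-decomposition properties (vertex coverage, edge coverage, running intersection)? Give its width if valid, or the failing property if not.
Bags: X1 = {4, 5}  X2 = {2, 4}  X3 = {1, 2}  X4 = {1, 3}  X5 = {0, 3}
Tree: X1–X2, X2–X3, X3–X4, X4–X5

Yes; width 1.

Every vertex of G appears in some bag (union = {0, 1, 2, 3, 4, 5}); every edge is covered by a bag; and for each vertex v the set of bags containing v is connected in the bag tree. The decomposition is therefore valid. The largest bag has 2 vertices, so the width is 1.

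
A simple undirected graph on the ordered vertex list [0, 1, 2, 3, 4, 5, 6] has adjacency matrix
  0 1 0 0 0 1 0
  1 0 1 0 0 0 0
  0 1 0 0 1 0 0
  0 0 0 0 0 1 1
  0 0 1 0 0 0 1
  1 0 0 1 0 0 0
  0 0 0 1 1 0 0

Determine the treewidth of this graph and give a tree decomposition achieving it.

Treewidth 2.
One such decomposition:
Bags: B1 = {3, 4, 6}  B2 = {3, 4, 5}  B3 = {0, 4, 5}  B4 = {0, 1, 4}  B5 = {1, 2, 4}
Tree: B1–B2, B2–B3, B3–B4, B4–B5

Each bag holds 3 vertices, so the decomposition has width 2, which upper-bounds the treewidth. Since 4–6–3–5–0–1–2–4 is a cycle in G, G is not acyclic. Forests are exactly the graphs of treewidth ≤ 1, so tw(G) ≥ 2. The upper and lower bounds meet at 2, so that is the treewidth.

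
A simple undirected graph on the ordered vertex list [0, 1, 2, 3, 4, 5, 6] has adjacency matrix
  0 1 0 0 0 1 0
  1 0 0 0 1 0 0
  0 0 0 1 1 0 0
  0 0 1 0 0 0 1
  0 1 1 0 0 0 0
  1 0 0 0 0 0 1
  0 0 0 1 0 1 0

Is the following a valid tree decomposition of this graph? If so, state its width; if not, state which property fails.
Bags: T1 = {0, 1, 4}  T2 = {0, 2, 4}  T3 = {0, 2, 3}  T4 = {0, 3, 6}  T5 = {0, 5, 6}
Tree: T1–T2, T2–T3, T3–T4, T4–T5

Every vertex of G appears in some bag (union = {0, 1, 2, 3, 4, 5, 6}); every edge is covered by a bag; and for each vertex v the set of bags containing v is connected in the bag tree. The decomposition is therefore valid. The largest bag has 3 vertices, so the width is 2.

Yes; width 2.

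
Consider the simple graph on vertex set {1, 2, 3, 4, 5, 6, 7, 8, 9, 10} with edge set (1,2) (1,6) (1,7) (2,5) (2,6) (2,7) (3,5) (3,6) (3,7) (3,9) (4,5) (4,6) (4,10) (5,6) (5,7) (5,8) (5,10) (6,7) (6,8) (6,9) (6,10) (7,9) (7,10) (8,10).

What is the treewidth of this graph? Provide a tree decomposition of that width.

Treewidth 3.
Bags: B1 = {5, 6, 7, 10}  B2 = {4, 5, 6, 10}  B3 = {2, 5, 6, 7}  B4 = {1, 2, 6, 7}  B5 = {3, 5, 6, 7}  B6 = {5, 6, 8, 10}  B7 = {3, 6, 7, 9}
Tree: B1–B2, B1–B3, B3–B4, B3–B5, B2–B6, B5–B7

Each bag holds 4 vertices, so the decomposition has width 3, which upper-bounds the treewidth. On the other hand G contains the 4-clique {1, 2, 6, 7}. A clique must lie in a single bag of any decomposition, so no decomposition can have width below 3. Therefore the treewidth is 3.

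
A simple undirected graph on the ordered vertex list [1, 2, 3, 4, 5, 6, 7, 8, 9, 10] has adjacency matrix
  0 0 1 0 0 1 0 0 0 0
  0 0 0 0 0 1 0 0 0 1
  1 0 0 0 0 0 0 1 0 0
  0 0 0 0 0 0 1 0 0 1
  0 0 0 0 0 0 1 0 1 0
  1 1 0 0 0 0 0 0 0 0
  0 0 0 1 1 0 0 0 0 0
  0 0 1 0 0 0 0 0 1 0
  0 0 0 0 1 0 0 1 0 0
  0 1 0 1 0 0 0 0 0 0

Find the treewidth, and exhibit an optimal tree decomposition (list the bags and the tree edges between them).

The largest bag has 3 vertices, giving width 2; this decomposition certifies tw(G) ≤ 2. Since 9–8–3–1–6–2–10–4–7–5–9 is a cycle in G, G is not acyclic. Forests are exactly the graphs of treewidth ≤ 1, so tw(G) ≥ 2. Therefore the treewidth is 2.

Treewidth 2.
One such decomposition:
Bags: B1 = {3, 8, 9}  B2 = {1, 3, 9}  B3 = {1, 6, 9}  B4 = {2, 6, 9}  B5 = {2, 9, 10}  B6 = {4, 9, 10}  B7 = {4, 7, 9}  B8 = {5, 7, 9}
Tree: B1–B2, B2–B3, B3–B4, B4–B5, B5–B6, B6–B7, B7–B8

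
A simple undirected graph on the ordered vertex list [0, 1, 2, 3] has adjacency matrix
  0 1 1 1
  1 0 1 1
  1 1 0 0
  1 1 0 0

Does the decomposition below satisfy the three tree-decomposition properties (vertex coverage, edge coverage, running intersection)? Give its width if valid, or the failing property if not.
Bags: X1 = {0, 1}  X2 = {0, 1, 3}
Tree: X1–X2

No — vertex 2 appears in no bag.

A tree decomposition must satisfy three properties: every vertex lies in some bag; for every edge, both endpoints lie together in some bag; and for every vertex, the bags containing it form a connected subtree. Here vertex 2 appears in no bag, so the decomposition is invalid.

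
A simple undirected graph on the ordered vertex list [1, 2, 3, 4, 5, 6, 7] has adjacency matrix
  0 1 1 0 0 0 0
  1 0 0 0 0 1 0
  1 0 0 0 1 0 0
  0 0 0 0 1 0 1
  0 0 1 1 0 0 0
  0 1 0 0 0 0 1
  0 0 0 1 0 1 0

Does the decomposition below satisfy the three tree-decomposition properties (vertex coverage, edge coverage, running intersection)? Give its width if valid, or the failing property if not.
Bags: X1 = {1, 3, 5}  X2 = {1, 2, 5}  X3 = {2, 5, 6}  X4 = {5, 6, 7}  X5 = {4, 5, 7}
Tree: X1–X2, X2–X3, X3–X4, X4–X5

Yes; width 2.

Vertex coverage: the bags together contain {1, 2, 3, 4, 5, 6, 7}, the full vertex set. Edge coverage: each edge of G has both endpoints in at least one bag. Running intersection: for every vertex, the bags containing it form a connected subtree. All three properties hold, so this is a valid tree decomposition of width max|bag| − 1 = 2, and hence tw(G) ≤ 2.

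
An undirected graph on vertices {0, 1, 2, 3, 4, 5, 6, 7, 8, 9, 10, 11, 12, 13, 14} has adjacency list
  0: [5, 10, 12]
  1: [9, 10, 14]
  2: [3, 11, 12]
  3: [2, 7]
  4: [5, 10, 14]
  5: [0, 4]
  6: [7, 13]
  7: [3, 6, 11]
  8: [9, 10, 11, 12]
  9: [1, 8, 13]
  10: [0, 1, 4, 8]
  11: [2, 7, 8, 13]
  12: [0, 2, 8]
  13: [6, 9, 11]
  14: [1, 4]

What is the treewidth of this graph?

A width-3 tree decomposition is:
Bags: B1 = {2, 3, 6, 7}  B2 = {2, 6, 7, 11}  B3 = {2, 6, 11, 13}  B4 = {2, 11, 12, 13}  B5 = {8, 11, 12, 13}  B6 = {8, 9, 12, 13}  B7 = {0, 8, 9, 12}  B8 = {0, 8, 9, 10}  B9 = {0, 1, 9, 10}  B10 = {0, 1, 5, 10}  B11 = {1, 4, 5, 10}  B12 = {1, 4, 5, 14}
Tree: B1–B2, B2–B3, B3–B4, B4–B5, B5–B6, B6–B7, B7–B8, B8–B9, B9–B10, B10–B11, B11–B12
Each bag holds 4 vertices, so the decomposition has width 3, which upper-bounds the treewidth. For the lower bound: the 4 vertex sets {3,6,7}, {2}, {11}, {8,9,12,13} are disjoint, each induces a connected subgraph, and every pair is joined by at least one edge of G. Contracting each set to a single vertex therefore yields K_{4} as a minor, and since treewidth is minor-monotone, tw(G) ≥ tw(K_{4}) = 3. Therefore the treewidth is 3.

3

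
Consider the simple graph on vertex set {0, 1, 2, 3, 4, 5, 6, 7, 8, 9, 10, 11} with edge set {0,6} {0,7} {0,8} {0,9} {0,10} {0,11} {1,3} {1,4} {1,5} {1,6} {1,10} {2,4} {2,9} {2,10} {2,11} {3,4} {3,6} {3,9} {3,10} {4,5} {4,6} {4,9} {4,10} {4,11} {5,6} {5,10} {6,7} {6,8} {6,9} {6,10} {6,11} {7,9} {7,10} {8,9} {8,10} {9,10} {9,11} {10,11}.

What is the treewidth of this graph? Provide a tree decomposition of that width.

Every bag has size at most 5, so the width is 5 − 1 = 4 and tw(G) ≤ 4. Conversely, {2, 4, 9, 10, 11} is a clique of size 5, and the vertices of any clique must share a bag in every tree decomposition; so some bag has ≥ 5 vertices and tw(G) ≥ 4. Hence tw(G) = 4 exactly.

Treewidth 4.
Bags: B1 = {4, 6, 9, 10, 11}  B2 = {3, 4, 6, 9, 10}  B3 = {0, 6, 9, 10, 11}  B4 = {1, 3, 4, 6, 10}  B5 = {2, 4, 9, 10, 11}  B6 = {0, 6, 7, 9, 10}  B7 = {0, 6, 8, 9, 10}  B8 = {1, 4, 5, 6, 10}
Tree: B1–B2, B1–B3, B2–B4, B1–B5, B3–B6, B3–B7, B4–B8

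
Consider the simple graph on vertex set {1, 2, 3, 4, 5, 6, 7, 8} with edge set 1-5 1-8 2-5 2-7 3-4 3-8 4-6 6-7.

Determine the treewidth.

A width-2 tree decomposition is:
Bags: B1 = {2, 6, 7}  B2 = {2, 5, 6}  B3 = {1, 5, 6}  B4 = {1, 6, 8}  B5 = {3, 6, 8}  B6 = {3, 4, 6}
Tree: B1–B2, B2–B3, B3–B4, B4–B5, B5–B6
Each bag holds 3 vertices, so the decomposition has width 2, which upper-bounds the treewidth. Since 6–7–2–5–1–8–3–4–6 is a cycle in G, G is not acyclic. Forests are exactly the graphs of treewidth ≤ 1, so tw(G) ≥ 2. Therefore the treewidth is 2.

2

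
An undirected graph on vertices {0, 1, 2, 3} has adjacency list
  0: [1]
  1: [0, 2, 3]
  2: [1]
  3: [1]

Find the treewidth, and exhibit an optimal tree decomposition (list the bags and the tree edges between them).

The largest bag has 2 vertices, giving width 1; this decomposition certifies tw(G) ≤ 1. G has an edge, so its treewidth is at least 1. Hence tw(G) = 1 exactly.

Treewidth 1.
One such decomposition:
Bags: B1 = {1, 2}  B2 = {1, 3}  B3 = {0, 1}
Tree: B1–B2, B2–B3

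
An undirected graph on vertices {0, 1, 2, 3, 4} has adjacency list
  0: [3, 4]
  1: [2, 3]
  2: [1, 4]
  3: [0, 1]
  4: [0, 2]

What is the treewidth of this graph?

A width-2 tree decomposition is:
Bags: B1 = {0, 2, 4}  B2 = {0, 2, 3}  B3 = {1, 2, 3}
Tree: B1–B2, B2–B3
Every bag has size at most 3, so the width is 3 − 1 = 2 and tw(G) ≤ 2. The edges 2–4–0–3–1–2 form a cycle, so G is not a tree and its treewidth is at least 2. Therefore the treewidth is 2.

2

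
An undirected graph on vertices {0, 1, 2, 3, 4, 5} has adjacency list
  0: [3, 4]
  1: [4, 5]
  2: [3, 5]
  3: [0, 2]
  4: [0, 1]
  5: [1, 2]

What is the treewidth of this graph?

A width-2 tree decomposition is:
Bags: B1 = {1, 2, 5}  B2 = {1, 2, 4}  B3 = {0, 2, 4}  B4 = {0, 2, 3}
Tree: B1–B2, B2–B3, B3–B4
Every bag has size at most 3, so the width is 3 − 1 = 2 and tw(G) ≤ 2. For the lower bound, G contains the cycle 2–5–1–4–0–3–2, so G is not a forest; only forests have treewidth ≤ 1, hence tw(G) ≥ 2. Combining the bounds, tw(G) = 2.

2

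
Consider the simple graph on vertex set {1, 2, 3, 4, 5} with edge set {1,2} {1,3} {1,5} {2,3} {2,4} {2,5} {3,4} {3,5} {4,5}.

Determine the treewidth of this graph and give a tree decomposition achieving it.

Treewidth 3.
One optimal decomposition is:
Bags: B1 = {2, 3, 4, 5}  B2 = {1, 2, 3, 5}
Tree: B1–B2

Each bag holds 4 vertices, so the decomposition has width 3, which upper-bounds the treewidth. On the other hand G contains the 4-clique {1, 2, 3, 5}. A clique must lie in a single bag of any decomposition, so no decomposition can have width below 3. Therefore the treewidth is 3.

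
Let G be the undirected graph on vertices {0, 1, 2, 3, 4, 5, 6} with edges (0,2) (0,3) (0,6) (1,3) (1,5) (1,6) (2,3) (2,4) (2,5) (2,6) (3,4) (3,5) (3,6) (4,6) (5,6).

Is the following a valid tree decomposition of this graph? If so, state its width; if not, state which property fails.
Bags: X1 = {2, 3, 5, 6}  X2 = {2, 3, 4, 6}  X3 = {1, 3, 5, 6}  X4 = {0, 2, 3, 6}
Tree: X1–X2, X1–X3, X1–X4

Yes; width 3.

Every vertex of G appears in some bag (union = {0, 1, 2, 3, 4, 5, 6}); every edge is covered by a bag; and for each vertex v the set of bags containing v is connected in the bag tree. The decomposition is therefore valid. The largest bag has 4 vertices, so the width is 3.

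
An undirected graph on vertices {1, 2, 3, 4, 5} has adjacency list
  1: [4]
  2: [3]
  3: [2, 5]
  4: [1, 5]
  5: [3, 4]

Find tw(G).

A width-1 tree decomposition is:
Bags: B1 = {4, 5}  B2 = {3, 5}  B3 = {2, 3}  B4 = {1, 4}
Tree: B1–B2, B2–B3, B1–B4
Every bag has size at most 2, so the width is 2 − 1 = 1 and tw(G) ≤ 1. Any graph with an edge has treewidth ≥ 1, and G has the edge 5–4. Combining the bounds, tw(G) = 1.

1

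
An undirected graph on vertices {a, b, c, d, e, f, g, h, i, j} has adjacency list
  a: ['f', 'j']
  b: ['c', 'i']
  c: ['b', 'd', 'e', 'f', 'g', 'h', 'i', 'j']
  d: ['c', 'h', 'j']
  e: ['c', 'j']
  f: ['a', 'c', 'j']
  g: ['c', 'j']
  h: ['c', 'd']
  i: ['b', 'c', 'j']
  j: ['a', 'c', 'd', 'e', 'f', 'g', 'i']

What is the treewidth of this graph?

2

A width-2 tree decomposition is:
Bags: B1 = {c, d, j}  B2 = {c, f, j}  B3 = {c, e, j}  B4 = {a, f, j}  B5 = {c, d, h}  B6 = {c, i, j}  B7 = {c, g, j}  B8 = {b, c, i}
Tree: B1–B2, B1–B3, B2–B4, B1–B5, B2–B6, B6–B7, B6–B8
Each bag holds 3 vertices, so the decomposition has width 2, which upper-bounds the treewidth. For the lower bound, the 3 vertices {c, d, j} are pairwise adjacent, and any tree decomposition puts a clique entirely inside one bag — forcing width ≥ 2. The upper and lower bounds meet at 2, so that is the treewidth.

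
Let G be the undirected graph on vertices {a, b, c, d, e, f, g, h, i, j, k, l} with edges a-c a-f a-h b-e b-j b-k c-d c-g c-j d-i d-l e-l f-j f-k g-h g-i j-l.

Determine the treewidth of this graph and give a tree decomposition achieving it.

Each bag holds 4 vertices, so the decomposition has width 3, which upper-bounds the treewidth. For the lower bound: the 4 vertex sets {g,h,i}, {a}, {c}, {d,f,j,l} are disjoint, each induces a connected subgraph, and every pair is joined by at least one edge of G. Contracting each set to a single vertex therefore yields K_{4} as a minor, and since treewidth is minor-monotone, tw(G) ≥ tw(K_{4}) = 3. Hence tw(G) = 3 exactly.

Treewidth 3.
One optimal decomposition is:
Bags: B1 = {a, g, h, i}  B2 = {a, c, g, i}  B3 = {a, c, d, i}  B4 = {a, c, d, f}  B5 = {c, d, f, j}  B6 = {d, f, j, l}  B7 = {f, j, k, l}  B8 = {b, j, k, l}  B9 = {b, e, k, l}
Tree: B1–B2, B2–B3, B3–B4, B4–B5, B5–B6, B6–B7, B7–B8, B8–B9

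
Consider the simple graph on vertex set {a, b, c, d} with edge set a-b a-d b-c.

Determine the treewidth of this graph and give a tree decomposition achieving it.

Each bag holds 2 vertices, so the decomposition has width 1, which upper-bounds the treewidth. G has an edge, so its treewidth is at least 1. The upper and lower bounds meet at 1, so that is the treewidth.

Treewidth 1.
Bags: B1 = {b, c}  B2 = {a, b}  B3 = {a, d}
Tree: B1–B2, B2–B3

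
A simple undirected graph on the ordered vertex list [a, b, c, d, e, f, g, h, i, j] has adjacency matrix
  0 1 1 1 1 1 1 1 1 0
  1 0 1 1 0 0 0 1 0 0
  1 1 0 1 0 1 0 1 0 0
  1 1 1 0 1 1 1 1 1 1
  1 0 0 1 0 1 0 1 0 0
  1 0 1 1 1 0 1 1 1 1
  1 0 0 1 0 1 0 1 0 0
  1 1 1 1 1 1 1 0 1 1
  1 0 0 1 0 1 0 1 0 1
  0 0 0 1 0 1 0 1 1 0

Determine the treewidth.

A width-4 tree decomposition is:
Bags: B1 = {a, c, d, f, h}  B2 = {a, b, c, d, h}  B3 = {a, d, f, h, i}  B4 = {a, d, e, f, h}  B5 = {a, d, f, g, h}  B6 = {d, f, h, i, j}
Tree: B1–B2, B1–B3, B1–B4, B1–B5, B3–B6
Every bag has size at most 5, so the width is 5 − 1 = 4 and tw(G) ≤ 4. For the lower bound, the 5 vertices {d, f, h, i, j} are pairwise adjacent, and any tree decomposition puts a clique entirely inside one bag — forcing width ≥ 4. The upper and lower bounds meet at 4, so that is the treewidth.

4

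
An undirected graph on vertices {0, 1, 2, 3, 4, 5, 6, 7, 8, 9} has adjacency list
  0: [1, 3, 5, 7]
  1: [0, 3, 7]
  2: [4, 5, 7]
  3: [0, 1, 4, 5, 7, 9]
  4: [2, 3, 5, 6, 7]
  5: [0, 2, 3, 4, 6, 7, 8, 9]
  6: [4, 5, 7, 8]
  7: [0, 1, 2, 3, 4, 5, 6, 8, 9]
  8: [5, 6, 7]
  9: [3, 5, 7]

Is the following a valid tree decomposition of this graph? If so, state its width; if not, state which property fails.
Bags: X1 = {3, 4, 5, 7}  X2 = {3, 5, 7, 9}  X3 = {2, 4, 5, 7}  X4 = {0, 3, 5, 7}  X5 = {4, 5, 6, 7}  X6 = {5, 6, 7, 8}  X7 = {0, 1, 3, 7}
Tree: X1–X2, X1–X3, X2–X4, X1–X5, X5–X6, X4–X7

Yes; width 3.

Every vertex of G appears in some bag (union = {0, 1, 2, 3, 4, 5, 6, 7, 8, 9}); every edge is covered by a bag; and for each vertex v the set of bags containing v is connected in the bag tree. The decomposition is therefore valid. The largest bag has 4 vertices, so the width is 3.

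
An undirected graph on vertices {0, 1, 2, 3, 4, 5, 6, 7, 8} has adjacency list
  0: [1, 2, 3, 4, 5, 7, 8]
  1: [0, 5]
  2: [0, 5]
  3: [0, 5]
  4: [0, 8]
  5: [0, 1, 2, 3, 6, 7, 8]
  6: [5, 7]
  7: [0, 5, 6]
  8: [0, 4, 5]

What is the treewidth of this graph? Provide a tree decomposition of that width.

Treewidth 2.
One such decomposition:
Bags: B1 = {0, 5, 7}  B2 = {0, 5, 8}  B3 = {5, 6, 7}  B4 = {0, 1, 5}  B5 = {0, 2, 5}  B6 = {0, 3, 5}  B7 = {0, 4, 8}
Tree: B1–B2, B1–B3, B2–B4, B2–B5, B2–B6, B2–B7

Every bag has size at most 3, so the width is 3 − 1 = 2 and tw(G) ≤ 2. Conversely, {0, 4, 8} is a clique of size 3, and the vertices of any clique must share a bag in every tree decomposition; so some bag has ≥ 3 vertices and tw(G) ≥ 2. The upper and lower bounds meet at 2, so that is the treewidth.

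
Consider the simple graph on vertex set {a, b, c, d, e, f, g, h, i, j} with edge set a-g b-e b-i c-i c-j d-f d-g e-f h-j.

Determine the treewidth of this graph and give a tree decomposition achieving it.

Treewidth 1.
One such decomposition:
Bags: B1 = {a, g}  B2 = {d, g}  B3 = {d, f}  B4 = {e, f}  B5 = {b, e}  B6 = {b, i}  B7 = {c, i}  B8 = {c, j}  B9 = {h, j}
Tree: B1–B2, B2–B3, B3–B4, B4–B5, B5–B6, B6–B7, B7–B8, B8–B9

Every bag has size at most 2, so the width is 2 − 1 = 1 and tw(G) ≤ 1. G has an edge, so its treewidth is at least 1. Therefore the treewidth is 1.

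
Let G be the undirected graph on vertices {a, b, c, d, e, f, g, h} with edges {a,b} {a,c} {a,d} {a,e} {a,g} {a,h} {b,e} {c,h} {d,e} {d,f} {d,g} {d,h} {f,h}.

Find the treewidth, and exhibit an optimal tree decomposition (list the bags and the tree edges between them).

The largest bag has 3 vertices, giving width 2; this decomposition certifies tw(G) ≤ 2. For the lower bound, the 3 vertices {a, d, g} are pairwise adjacent, and any tree decomposition puts a clique entirely inside one bag — forcing width ≥ 2. Combining the bounds, tw(G) = 2.

Treewidth 2.
One optimal decomposition is:
Bags: B1 = {a, d, g}  B2 = {a, d, e}  B3 = {a, d, h}  B4 = {d, f, h}  B5 = {a, b, e}  B6 = {a, c, h}
Tree: B1–B2, B1–B3, B3–B4, B2–B5, B3–B6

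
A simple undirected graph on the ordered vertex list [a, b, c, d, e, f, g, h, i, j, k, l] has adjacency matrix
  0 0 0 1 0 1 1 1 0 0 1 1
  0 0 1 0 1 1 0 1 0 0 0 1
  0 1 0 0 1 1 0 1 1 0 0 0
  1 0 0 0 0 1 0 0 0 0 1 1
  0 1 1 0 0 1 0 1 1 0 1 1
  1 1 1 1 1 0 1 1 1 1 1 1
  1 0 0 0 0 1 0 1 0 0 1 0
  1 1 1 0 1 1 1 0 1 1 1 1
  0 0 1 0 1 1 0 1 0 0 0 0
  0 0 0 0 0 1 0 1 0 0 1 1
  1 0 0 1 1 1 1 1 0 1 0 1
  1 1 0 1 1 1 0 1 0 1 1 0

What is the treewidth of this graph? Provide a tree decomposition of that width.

Every bag has size at most 5, so the width is 5 − 1 = 4 and tw(G) ≤ 4. On the other hand G contains the 5-clique {a, d, f, k, l}. A clique must lie in a single bag of any decomposition, so no decomposition can have width below 4. The upper and lower bounds meet at 4, so that is the treewidth.

Treewidth 4.
One optimal decomposition is:
Bags: B1 = {b, e, f, h, l}  B2 = {e, f, h, k, l}  B3 = {a, f, h, k, l}  B4 = {a, d, f, k, l}  B5 = {f, h, j, k, l}  B6 = {b, c, e, f, h}  B7 = {a, f, g, h, k}  B8 = {c, e, f, h, i}
Tree: B1–B2, B2–B3, B3–B4, B2–B5, B1–B6, B3–B7, B6–B8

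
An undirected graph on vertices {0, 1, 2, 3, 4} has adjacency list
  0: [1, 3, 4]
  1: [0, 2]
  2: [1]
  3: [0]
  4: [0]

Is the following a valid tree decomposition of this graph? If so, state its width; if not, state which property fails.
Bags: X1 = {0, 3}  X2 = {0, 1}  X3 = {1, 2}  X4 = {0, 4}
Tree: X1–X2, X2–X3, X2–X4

Every vertex of G appears in some bag (union = {0, 1, 2, 3, 4}); every edge is covered by a bag; and for each vertex v the set of bags containing v is connected in the bag tree. The decomposition is therefore valid. The largest bag has 2 vertices, so the width is 1.

Yes; width 1.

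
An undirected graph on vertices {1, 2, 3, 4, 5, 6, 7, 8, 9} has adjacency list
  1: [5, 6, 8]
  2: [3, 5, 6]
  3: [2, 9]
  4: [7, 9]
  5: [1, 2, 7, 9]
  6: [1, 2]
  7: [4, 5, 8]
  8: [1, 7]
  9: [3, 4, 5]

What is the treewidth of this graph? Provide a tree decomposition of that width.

Treewidth 3.
One such decomposition:
Bags: B1 = {1, 2, 6, 8}  B2 = {1, 2, 5, 8}  B3 = {2, 5, 7, 8}  B4 = {2, 3, 5, 7}  B5 = {3, 5, 7, 9}  B6 = {3, 4, 7, 9}
Tree: B1–B2, B2–B3, B3–B4, B4–B5, B5–B6

Each bag holds 4 vertices, so the decomposition has width 3, which upper-bounds the treewidth. For the lower bound: the 4 vertex sets {1,6,8}, {2}, {5}, {3,4,7,9} are disjoint, each induces a connected subgraph, and every pair is joined by at least one edge of G. Contracting each set to a single vertex therefore yields K_{4} as a minor, and since treewidth is minor-monotone, tw(G) ≥ tw(K_{4}) = 3. The upper and lower bounds meet at 3, so that is the treewidth.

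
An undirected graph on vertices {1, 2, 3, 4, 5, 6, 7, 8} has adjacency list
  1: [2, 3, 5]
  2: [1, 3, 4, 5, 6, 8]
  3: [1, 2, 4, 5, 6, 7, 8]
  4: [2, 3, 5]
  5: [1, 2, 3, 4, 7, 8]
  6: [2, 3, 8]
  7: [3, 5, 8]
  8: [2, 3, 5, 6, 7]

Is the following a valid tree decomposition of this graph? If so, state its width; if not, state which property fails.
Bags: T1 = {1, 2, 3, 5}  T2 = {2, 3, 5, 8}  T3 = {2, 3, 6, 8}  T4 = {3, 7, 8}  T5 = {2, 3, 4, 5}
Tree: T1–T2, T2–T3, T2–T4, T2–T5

A tree decomposition must satisfy three properties: every vertex lies in some bag; for every edge, both endpoints lie together in some bag; and for every vertex, the bags containing it form a connected subtree. Here edge (5,7) lies in no bag, so the decomposition is invalid.

No — edge (5,7) lies in no bag.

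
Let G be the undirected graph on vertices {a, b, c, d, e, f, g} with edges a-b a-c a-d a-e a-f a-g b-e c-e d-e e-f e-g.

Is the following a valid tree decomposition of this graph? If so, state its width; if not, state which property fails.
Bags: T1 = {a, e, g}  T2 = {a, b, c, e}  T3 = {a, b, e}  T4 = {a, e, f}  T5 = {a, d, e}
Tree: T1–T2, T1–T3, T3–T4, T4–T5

A tree decomposition must satisfy three properties: every vertex lies in some bag; for every edge, both endpoints lie together in some bag; and for every vertex, the bags containing it form a connected subtree. Here bags containing vertex b are not connected in the tree, so the decomposition is invalid.

No — bags containing vertex b are not connected in the tree.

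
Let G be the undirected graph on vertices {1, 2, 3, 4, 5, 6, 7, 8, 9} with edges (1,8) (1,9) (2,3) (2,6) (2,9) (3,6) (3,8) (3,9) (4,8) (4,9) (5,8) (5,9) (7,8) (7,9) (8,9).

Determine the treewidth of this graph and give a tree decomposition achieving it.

Treewidth 2.
One such decomposition:
Bags: B1 = {5, 8, 9}  B2 = {3, 8, 9}  B3 = {7, 8, 9}  B4 = {4, 8, 9}  B5 = {2, 3, 9}  B6 = {1, 8, 9}  B7 = {2, 3, 6}
Tree: B1–B2, B1–B3, B1–B4, B2–B5, B2–B6, B5–B7

Every bag has size at most 3, so the width is 3 − 1 = 2 and tw(G) ≤ 2. Conversely, {1, 8, 9} is a clique of size 3, and the vertices of any clique must share a bag in every tree decomposition; so some bag has ≥ 3 vertices and tw(G) ≥ 2. Combining the bounds, tw(G) = 2.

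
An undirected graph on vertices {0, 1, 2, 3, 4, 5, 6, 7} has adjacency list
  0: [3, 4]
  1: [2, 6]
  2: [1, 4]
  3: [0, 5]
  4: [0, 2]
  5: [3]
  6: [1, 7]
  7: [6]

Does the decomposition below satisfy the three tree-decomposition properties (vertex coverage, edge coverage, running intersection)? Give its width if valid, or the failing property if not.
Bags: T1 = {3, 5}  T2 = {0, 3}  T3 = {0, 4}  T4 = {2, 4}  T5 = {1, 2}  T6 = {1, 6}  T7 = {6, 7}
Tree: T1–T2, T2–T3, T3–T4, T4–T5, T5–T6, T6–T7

Yes; width 1.

Vertex coverage: the bags together contain {0, 1, 2, 3, 4, 5, 6, 7}, the full vertex set. Edge coverage: each edge of G has both endpoints in at least one bag. Running intersection: for every vertex, the bags containing it form a connected subtree. All three properties hold, so this is a valid tree decomposition of width max|bag| − 1 = 1, and hence tw(G) ≤ 1.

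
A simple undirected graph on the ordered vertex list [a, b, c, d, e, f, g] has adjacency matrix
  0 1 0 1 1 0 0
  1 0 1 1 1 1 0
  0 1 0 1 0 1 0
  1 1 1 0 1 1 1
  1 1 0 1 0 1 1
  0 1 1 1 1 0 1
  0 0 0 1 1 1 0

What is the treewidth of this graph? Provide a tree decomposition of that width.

Treewidth 3.
One optimal decomposition is:
Bags: B1 = {b, d, e, f}  B2 = {d, e, f, g}  B3 = {b, c, d, f}  B4 = {a, b, d, e}
Tree: B1–B2, B1–B3, B1–B4

The largest bag has 4 vertices, giving width 3; this decomposition certifies tw(G) ≤ 3. On the other hand G contains the 4-clique {a, b, d, e}. A clique must lie in a single bag of any decomposition, so no decomposition can have width below 3. Combining the bounds, tw(G) = 3.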